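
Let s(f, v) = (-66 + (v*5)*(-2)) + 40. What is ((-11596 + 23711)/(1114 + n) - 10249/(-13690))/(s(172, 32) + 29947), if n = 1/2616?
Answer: 9115339/23212851246 ≈ 0.00039269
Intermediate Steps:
n = 1/2616 ≈ 0.00038226
s(f, v) = -26 - 10*v (s(f, v) = (-66 + (5*v)*(-2)) + 40 = (-66 - 10*v) + 40 = -26 - 10*v)
((-11596 + 23711)/(1114 + n) - 10249/(-13690))/(s(172, 32) + 29947) = ((-11596 + 23711)/(1114 + 1/2616) - 10249/(-13690))/((-26 - 10*32) + 29947) = (12115/(2914225/2616) - 10249*(-1/13690))/((-26 - 320) + 29947) = (12115*(2616/2914225) + 277/370)/(-346 + 29947) = (6338568/582845 + 277/370)/29601 = (100268729/8626106)*(1/29601) = 9115339/23212851246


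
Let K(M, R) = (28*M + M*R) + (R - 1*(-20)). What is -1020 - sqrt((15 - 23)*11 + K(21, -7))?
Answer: -1020 - sqrt(366) ≈ -1039.1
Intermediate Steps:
K(M, R) = 20 + R + 28*M + M*R (K(M, R) = (28*M + M*R) + (R + 20) = (28*M + M*R) + (20 + R) = 20 + R + 28*M + M*R)
-1020 - sqrt((15 - 23)*11 + K(21, -7)) = -1020 - sqrt((15 - 23)*11 + (20 - 7 + 28*21 + 21*(-7))) = -1020 - sqrt(-8*11 + (20 - 7 + 588 - 147)) = -1020 - sqrt(-88 + 454) = -1020 - sqrt(366)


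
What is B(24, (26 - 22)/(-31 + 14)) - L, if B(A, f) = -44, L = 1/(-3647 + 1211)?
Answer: -107183/2436 ≈ -44.000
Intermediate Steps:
L = -1/2436 (L = 1/(-2436) = -1/2436 ≈ -0.00041051)
B(24, (26 - 22)/(-31 + 14)) - L = -44 - 1*(-1/2436) = -44 + 1/2436 = -107183/2436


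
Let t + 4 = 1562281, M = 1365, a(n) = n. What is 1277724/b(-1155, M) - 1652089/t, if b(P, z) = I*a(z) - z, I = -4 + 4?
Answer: -95162567573/101548005 ≈ -937.12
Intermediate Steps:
t = 1562277 (t = -4 + 1562281 = 1562277)
I = 0
b(P, z) = -z (b(P, z) = 0*z - z = 0 - z = -z)
1277724/b(-1155, M) - 1652089/t = 1277724/((-1*1365)) - 1652089/1562277 = 1277724/(-1365) - 1652089*1/1562277 = 1277724*(-1/1365) - 1652089/1562277 = -60844/65 - 1652089/1562277 = -95162567573/101548005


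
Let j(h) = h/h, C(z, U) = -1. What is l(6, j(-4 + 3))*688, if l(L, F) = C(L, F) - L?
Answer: -4816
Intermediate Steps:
j(h) = 1
l(L, F) = -1 - L
l(6, j(-4 + 3))*688 = (-1 - 1*6)*688 = (-1 - 6)*688 = -7*688 = -4816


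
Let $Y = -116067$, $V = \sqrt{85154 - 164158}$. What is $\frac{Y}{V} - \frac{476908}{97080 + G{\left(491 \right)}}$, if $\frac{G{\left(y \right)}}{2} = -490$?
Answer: $- \frac{119227}{24025} + \frac{116067 i \sqrt{19751}}{39502} \approx -4.9626 + 412.94 i$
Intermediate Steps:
$G{\left(y \right)} = -980$ ($G{\left(y \right)} = 2 \left(-490\right) = -980$)
$V = 2 i \sqrt{19751}$ ($V = \sqrt{-79004} = 2 i \sqrt{19751} \approx 281.08 i$)
$\frac{Y}{V} - \frac{476908}{97080 + G{\left(491 \right)}} = - \frac{116067}{2 i \sqrt{19751}} - \frac{476908}{97080 - 980} = - 116067 \left(- \frac{i \sqrt{19751}}{39502}\right) - \frac{476908}{96100} = \frac{116067 i \sqrt{19751}}{39502} - \frac{119227}{24025} = - \frac{119227}{24025} + \frac{116067 i \sqrt{19751}}{39502}$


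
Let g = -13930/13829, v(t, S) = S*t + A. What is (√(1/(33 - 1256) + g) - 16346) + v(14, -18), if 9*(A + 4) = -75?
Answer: -49831/3 + I*√288368086267873/16912867 ≈ -16610.0 + 1.0041*I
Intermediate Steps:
A = -37/3 (A = -4 + (⅑)*(-75) = -4 - 25/3 = -37/3 ≈ -12.333)
v(t, S) = -37/3 + S*t (v(t, S) = S*t - 37/3 = -37/3 + S*t)
g = -13930/13829 (g = -13930*1/13829 = -13930/13829 ≈ -1.0073)
(√(1/(33 - 1256) + g) - 16346) + v(14, -18) = (√(1/(33 - 1256) - 13930/13829) - 16346) + (-37/3 - 18*14) = (√(1/(-1223) - 13930/13829) - 16346) + (-37/3 - 252) = (√(-1/1223 - 13930/13829) - 16346) - 793/3 = (√(-17050219/16912867) - 16346) - 793/3 = (I*√288368086267873/16912867 - 16346) - 793/3 = (-16346 + I*√288368086267873/16912867) - 793/3 = -49831/3 + I*√288368086267873/16912867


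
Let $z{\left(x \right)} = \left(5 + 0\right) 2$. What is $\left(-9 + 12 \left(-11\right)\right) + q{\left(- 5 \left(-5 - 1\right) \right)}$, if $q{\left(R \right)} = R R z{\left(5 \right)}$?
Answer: $8859$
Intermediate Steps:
$z{\left(x \right)} = 10$ ($z{\left(x \right)} = 5 \cdot 2 = 10$)
$q{\left(R \right)} = 10 R^{2}$ ($q{\left(R \right)} = R R 10 = R^{2} \cdot 10 = 10 R^{2}$)
$\left(-9 + 12 \left(-11\right)\right) + q{\left(- 5 \left(-5 - 1\right) \right)} = \left(-9 + 12 \left(-11\right)\right) + 10 \left(- 5 \left(-5 - 1\right)\right)^{2} = \left(-9 - 132\right) + 10 \left(\left(-5\right) \left(-6\right)\right)^{2} = -141 + 10 \cdot 30^{2} = -141 + 10 \cdot 900 = -141 + 9000 = 8859$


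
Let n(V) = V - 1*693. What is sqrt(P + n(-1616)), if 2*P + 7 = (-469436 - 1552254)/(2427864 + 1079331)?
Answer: I*sqrt(4551721441054014)/1402878 ≈ 48.091*I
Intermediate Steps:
n(V) = -693 + V (n(V) = V - 693 = -693 + V)
P = -5314411/1402878 (P = -7/2 + ((-469436 - 1552254)/(2427864 + 1079331))/2 = -7/2 + (-2021690/3507195)/2 = -7/2 + (-2021690*1/3507195)/2 = -7/2 + (1/2)*(-404338/701439) = -7/2 - 202169/701439 = -5314411/1402878 ≈ -3.7882)
sqrt(P + n(-1616)) = sqrt(-5314411/1402878 + (-693 - 1616)) = sqrt(-5314411/1402878 - 2309) = sqrt(-3244559713/1402878) = I*sqrt(4551721441054014)/1402878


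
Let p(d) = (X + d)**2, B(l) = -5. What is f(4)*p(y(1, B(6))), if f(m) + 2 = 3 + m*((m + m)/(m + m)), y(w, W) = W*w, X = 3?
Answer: 20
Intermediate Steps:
f(m) = 1 + m (f(m) = -2 + (3 + m*((m + m)/(m + m))) = -2 + (3 + m*((2*m)/((2*m)))) = -2 + (3 + m*((2*m)*(1/(2*m)))) = -2 + (3 + m*1) = -2 + (3 + m) = 1 + m)
p(d) = (3 + d)**2
f(4)*p(y(1, B(6))) = (1 + 4)*(3 - 5*1)**2 = 5*(3 - 5)**2 = 5*(-2)**2 = 5*4 = 20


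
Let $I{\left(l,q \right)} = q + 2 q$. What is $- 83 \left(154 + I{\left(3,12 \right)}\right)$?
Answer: $-15770$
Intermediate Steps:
$I{\left(l,q \right)} = 3 q$
$- 83 \left(154 + I{\left(3,12 \right)}\right) = - 83 \left(154 + 3 \cdot 12\right) = - 83 \left(154 + 36\right) = \left(-83\right) 190 = -15770$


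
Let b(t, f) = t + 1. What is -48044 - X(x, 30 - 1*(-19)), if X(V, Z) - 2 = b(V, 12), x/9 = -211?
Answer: -46148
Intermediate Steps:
x = -1899 (x = 9*(-211) = -1899)
b(t, f) = 1 + t
X(V, Z) = 3 + V (X(V, Z) = 2 + (1 + V) = 3 + V)
-48044 - X(x, 30 - 1*(-19)) = -48044 - (3 - 1899) = -48044 - 1*(-1896) = -48044 + 1896 = -46148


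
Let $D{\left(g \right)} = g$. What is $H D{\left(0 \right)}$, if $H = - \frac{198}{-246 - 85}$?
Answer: $0$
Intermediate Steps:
$H = \frac{198}{331}$ ($H = - \frac{198}{-246 - 85} = - \frac{198}{-331} = \left(-198\right) \left(- \frac{1}{331}\right) = \frac{198}{331} \approx 0.59819$)
$H D{\left(0 \right)} = \frac{198}{331} \cdot 0 = 0$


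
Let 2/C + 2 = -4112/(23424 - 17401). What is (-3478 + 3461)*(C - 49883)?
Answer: 6851183260/8079 ≈ 8.4802e+5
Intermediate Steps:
C = -6023/8079 (C = 2/(-2 - 4112/(23424 - 17401)) = 2/(-2 - 4112/6023) = 2/(-16158/6023) = 2*(-6023/16158) = -6023/8079 ≈ -0.74551)
(-3478 + 3461)*(C - 49883) = (-3478 + 3461)*(-6023/8079 - 49883) = -17*(-403010780/8079) = 6851183260/8079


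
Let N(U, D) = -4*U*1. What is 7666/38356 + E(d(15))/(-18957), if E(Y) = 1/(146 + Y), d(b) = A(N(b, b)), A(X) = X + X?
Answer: 472299382/2363122749 ≈ 0.19986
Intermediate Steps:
N(U, D) = -4*U
A(X) = 2*X
d(b) = -8*b (d(b) = 2*(-4*b) = -8*b)
7666/38356 + E(d(15))/(-18957) = 7666/38356 + 1/((146 - 8*15)*(-18957)) = 7666*(1/38356) - 1/18957/(146 - 120) = 3833/19178 - 1/18957/26 = 3833/19178 + (1/26)*(-1/18957) = 3833/19178 - 1/492882 = 472299382/2363122749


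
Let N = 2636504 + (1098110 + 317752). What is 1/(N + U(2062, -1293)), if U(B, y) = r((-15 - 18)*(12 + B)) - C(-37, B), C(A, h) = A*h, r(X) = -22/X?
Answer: 3111/12844261261 ≈ 2.4221e-7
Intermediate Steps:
N = 4052366 (N = 2636504 + 1415862 = 4052366)
U(B, y) = -22/(-396 - 33*B) + 37*B (U(B, y) = -22*1/((-15 - 18)*(12 + B)) - (-37)*B = -22*(-1/(33*(12 + B))) + 37*B = -22/(-396 - 33*B) + 37*B)
1/(N + U(2062, -1293)) = 1/(4052366 + (2 + 111*2062*(12 + 2062))/(3*(12 + 2062))) = 1/(4052366 + (⅓)*(2 + 111*2062*2074)/2074) = 1/(4052366 + (⅓)*(1/2074)*(2 + 474701268)) = 1/(4052366 + (⅓)*(1/2074)*474701270) = 1/(4052366 + 237350635/3111) = 1/(12844261261/3111) = 3111/12844261261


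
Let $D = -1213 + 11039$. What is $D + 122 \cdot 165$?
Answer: $29956$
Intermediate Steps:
$D = 9826$
$D + 122 \cdot 165 = 9826 + 122 \cdot 165 = 9826 + 20130 = 29956$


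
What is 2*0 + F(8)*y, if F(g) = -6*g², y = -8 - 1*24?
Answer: 12288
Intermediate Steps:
y = -32 (y = -8 - 24 = -32)
2*0 + F(8)*y = 2*0 - 6*8²*(-32) = 0 - 6*64*(-32) = 0 - 384*(-32) = 0 + 12288 = 12288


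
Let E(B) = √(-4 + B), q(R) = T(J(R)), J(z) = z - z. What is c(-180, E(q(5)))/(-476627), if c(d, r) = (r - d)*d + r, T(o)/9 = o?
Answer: 32400/476627 + 358*I/476627 ≈ 0.067978 + 0.00075111*I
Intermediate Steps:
J(z) = 0
T(o) = 9*o
q(R) = 0 (q(R) = 9*0 = 0)
c(d, r) = r + d*(r - d) (c(d, r) = d*(r - d) + r = r + d*(r - d))
c(-180, E(q(5)))/(-476627) = (√(-4 + 0) - 1*(-180)² - 180*√(-4 + 0))/(-476627) = (√(-4) - 1*32400 - 360*I)*(-1/476627) = (2*I - 32400 - 360*I)*(-1/476627) = (-32400 - 358*I)*(-1/476627) = 32400/476627 + 358*I/476627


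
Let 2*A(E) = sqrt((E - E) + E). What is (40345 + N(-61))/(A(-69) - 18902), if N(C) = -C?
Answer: -3055016848/1429142485 - 80812*I*sqrt(69)/1429142485 ≈ -2.1377 - 0.0004697*I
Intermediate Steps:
A(E) = sqrt(E)/2 (A(E) = sqrt((E - E) + E)/2 = sqrt(0 + E)/2 = sqrt(E)/2)
(40345 + N(-61))/(A(-69) - 18902) = (40345 - 1*(-61))/(sqrt(-69)/2 - 18902) = (40345 + 61)/((I*sqrt(69))/2 - 18902) = 40406/(I*sqrt(69)/2 - 18902) = 40406/(-18902 + I*sqrt(69)/2)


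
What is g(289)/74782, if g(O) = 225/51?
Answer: 75/1271294 ≈ 5.8995e-5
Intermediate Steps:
g(O) = 75/17 (g(O) = 225*(1/51) = 75/17)
g(289)/74782 = (75/17)/74782 = (75/17)*(1/74782) = 75/1271294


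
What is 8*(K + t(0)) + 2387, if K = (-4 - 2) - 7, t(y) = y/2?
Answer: 2283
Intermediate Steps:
t(y) = y/2 (t(y) = y*(1/2) = y/2)
K = -13 (K = -6 - 7 = -13)
8*(K + t(0)) + 2387 = 8*(-13 + (1/2)*0) + 2387 = 8*(-13 + 0) + 2387 = 8*(-13) + 2387 = -104 + 2387 = 2283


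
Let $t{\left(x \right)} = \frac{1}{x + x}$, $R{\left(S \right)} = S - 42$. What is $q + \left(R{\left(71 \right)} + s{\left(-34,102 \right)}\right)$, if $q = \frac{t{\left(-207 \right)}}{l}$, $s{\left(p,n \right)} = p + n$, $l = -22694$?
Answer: $\frac{911345653}{9395316} \approx 97.0$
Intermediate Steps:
$R{\left(S \right)} = -42 + S$ ($R{\left(S \right)} = S - 42 = -42 + S$)
$t{\left(x \right)} = \frac{1}{2 x}$
$s{\left(p,n \right)} = n + p$
$q = \frac{1}{9395316}$ ($q = \frac{\frac{1}{2} \frac{1}{-207}}{-22694} = \frac{1}{2} \left(- \frac{1}{207}\right) \left(- \frac{1}{22694}\right) = \left(- \frac{1}{414}\right) \left(- \frac{1}{22694}\right) = \frac{1}{9395316} \approx 1.0644 \cdot 10^{-7}$)
$q + \left(R{\left(71 \right)} + s{\left(-34,102 \right)}\right) = \frac{1}{9395316} + \left(\left(-42 + 71\right) + \left(102 - 34\right)\right) = \frac{1}{9395316} + \left(29 + 68\right) = \frac{1}{9395316} + 97 = \frac{911345653}{9395316}$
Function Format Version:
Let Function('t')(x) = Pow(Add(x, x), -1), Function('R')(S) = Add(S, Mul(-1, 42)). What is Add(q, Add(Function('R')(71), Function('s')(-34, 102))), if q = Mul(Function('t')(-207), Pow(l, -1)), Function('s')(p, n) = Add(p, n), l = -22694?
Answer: Rational(911345653, 9395316) ≈ 97.000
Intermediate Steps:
Function('R')(S) = Add(-42, S) (Function('R')(S) = Add(S, -42) = Add(-42, S))
Function('t')(x) = Mul(Rational(1, 2), Pow(x, -1)) (Function('t')(x) = Pow(Mul(2, x), -1) = Mul(Rational(1, 2), Pow(x, -1)))
Function('s')(p, n) = Add(n, p)
q = Rational(1, 9395316) (q = Mul(Mul(Rational(1, 2), Pow(-207, -1)), Pow(-22694, -1)) = Mul(Mul(Rational(1, 2), Rational(-1, 207)), Rational(-1, 22694)) = Mul(Rational(-1, 414), Rational(-1, 22694)) = Rational(1, 9395316) ≈ 1.0644e-7)
Add(q, Add(Function('R')(71), Function('s')(-34, 102))) = Add(Rational(1, 9395316), Add(Add(-42, 71), Add(102, -34))) = Add(Rational(1, 9395316), Add(29, 68)) = Add(Rational(1, 9395316), 97) = Rational(911345653, 9395316)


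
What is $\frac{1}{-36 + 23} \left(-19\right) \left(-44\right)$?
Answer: $- \frac{836}{13} \approx -64.308$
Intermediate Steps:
$\frac{1}{-36 + 23} \left(-19\right) \left(-44\right) = \frac{1}{-13} \left(-19\right) \left(-44\right) = \left(- \frac{1}{13}\right) \left(-19\right) \left(-44\right) = \frac{19}{13} \left(-44\right) = - \frac{836}{13}$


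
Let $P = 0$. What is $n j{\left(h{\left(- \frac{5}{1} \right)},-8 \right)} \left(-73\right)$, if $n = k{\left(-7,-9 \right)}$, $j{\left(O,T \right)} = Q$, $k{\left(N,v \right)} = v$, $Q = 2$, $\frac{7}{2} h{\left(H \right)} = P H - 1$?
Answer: $1314$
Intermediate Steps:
$h{\left(H \right)} = - \frac{2}{7}$ ($h{\left(H \right)} = \frac{2 \left(0 H - 1\right)}{7} = \frac{2 \left(0 - 1\right)}{7} = \frac{2}{7} \left(-1\right) = - \frac{2}{7}$)
$j{\left(O,T \right)} = 2$
$n = -9$
$n j{\left(h{\left(- \frac{5}{1} \right)},-8 \right)} \left(-73\right) = \left(-9\right) 2 \left(-73\right) = \left(-18\right) \left(-73\right) = 1314$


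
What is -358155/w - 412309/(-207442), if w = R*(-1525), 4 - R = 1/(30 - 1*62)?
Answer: 1591324241/26413610 ≈ 60.246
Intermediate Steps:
R = 129/32 (R = 4 - 1/(30 - 1*62) = 4 - 1/(30 - 62) = 4 - 1/(-32) = 4 - 1*(-1/32) = 4 + 1/32 = 129/32 ≈ 4.0313)
w = -196725/32 (w = (129/32)*(-1525) = -196725/32 ≈ -6147.7)
-358155/w - 412309/(-207442) = -358155/(-196725/32) - 412309/(-207442) = -358155*(-32/196725) - 412309*(-1/207442) = 764064/13115 + 4003/2014 = 1591324241/26413610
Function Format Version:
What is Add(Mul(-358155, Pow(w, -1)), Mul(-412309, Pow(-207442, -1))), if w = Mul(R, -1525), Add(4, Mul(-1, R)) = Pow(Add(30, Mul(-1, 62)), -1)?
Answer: Rational(1591324241, 26413610) ≈ 60.246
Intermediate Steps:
R = Rational(129, 32) (R = Add(4, Mul(-1, Pow(Add(30, Mul(-1, 62)), -1))) = Add(4, Mul(-1, Pow(Add(30, -62), -1))) = Add(4, Mul(-1, Pow(-32, -1))) = Add(4, Mul(-1, Rational(-1, 32))) = Add(4, Rational(1, 32)) = Rational(129, 32) ≈ 4.0313)
w = Rational(-196725, 32) (w = Mul(Rational(129, 32), -1525) = Rational(-196725, 32) ≈ -6147.7)
Add(Mul(-358155, Pow(w, -1)), Mul(-412309, Pow(-207442, -1))) = Add(Mul(-358155, Pow(Rational(-196725, 32), -1)), Mul(-412309, Pow(-207442, -1))) = Add(Mul(-358155, Rational(-32, 196725)), Mul(-412309, Rational(-1, 207442))) = Add(Rational(764064, 13115), Rational(4003, 2014)) = Rational(1591324241, 26413610)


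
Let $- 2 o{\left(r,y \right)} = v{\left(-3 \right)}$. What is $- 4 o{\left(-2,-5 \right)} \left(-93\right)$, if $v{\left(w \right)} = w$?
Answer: $558$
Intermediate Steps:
$o{\left(r,y \right)} = \frac{3}{2}$ ($o{\left(r,y \right)} = \left(- \frac{1}{2}\right) \left(-3\right) = \frac{3}{2}$)
$- 4 o{\left(-2,-5 \right)} \left(-93\right) = \left(-4\right) \frac{3}{2} \left(-93\right) = \left(-6\right) \left(-93\right) = 558$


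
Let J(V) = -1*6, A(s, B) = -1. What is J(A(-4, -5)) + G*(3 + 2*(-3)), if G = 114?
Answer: -348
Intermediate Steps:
J(V) = -6
J(A(-4, -5)) + G*(3 + 2*(-3)) = -6 + 114*(3 + 2*(-3)) = -6 + 114*(3 - 6) = -6 + 114*(-3) = -6 - 342 = -348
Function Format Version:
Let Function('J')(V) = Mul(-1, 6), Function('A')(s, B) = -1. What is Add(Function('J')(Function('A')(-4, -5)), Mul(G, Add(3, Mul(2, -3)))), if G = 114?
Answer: -348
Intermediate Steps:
Function('J')(V) = -6
Add(Function('J')(Function('A')(-4, -5)), Mul(G, Add(3, Mul(2, -3)))) = Add(-6, Mul(114, Add(3, Mul(2, -3)))) = Add(-6, Mul(114, Add(3, -6))) = Add(-6, Mul(114, -3)) = Add(-6, -342) = -348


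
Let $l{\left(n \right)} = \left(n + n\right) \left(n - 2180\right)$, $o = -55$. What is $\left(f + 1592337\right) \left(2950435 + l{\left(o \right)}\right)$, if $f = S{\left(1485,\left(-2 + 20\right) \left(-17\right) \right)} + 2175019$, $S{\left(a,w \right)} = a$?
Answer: $12046289955685$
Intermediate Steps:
$l{\left(n \right)} = 2 n \left(-2180 + n\right)$
$f = 2176504$ ($f = 1485 + 2175019 = 2176504$)
$\left(f + 1592337\right) \left(2950435 + l{\left(o \right)}\right) = \left(2176504 + 1592337\right) \left(2950435 + 2 \left(-55\right) \left(-2180 - 55\right)\right) = 3768841 \left(2950435 + 2 \left(-55\right) \left(-2235\right)\right) = 3768841 \left(2950435 + 245850\right) = 3768841 \cdot 3196285 = 12046289955685$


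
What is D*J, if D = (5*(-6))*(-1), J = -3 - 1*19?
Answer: -660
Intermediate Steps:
J = -22 (J = -3 - 19 = -22)
D = 30 (D = -30*(-1) = 30)
D*J = 30*(-22) = -660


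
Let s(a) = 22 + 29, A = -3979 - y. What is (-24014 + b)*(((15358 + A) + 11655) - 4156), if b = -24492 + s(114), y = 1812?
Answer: -826933030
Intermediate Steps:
A = -5791 (A = -3979 - 1*1812 = -3979 - 1812 = -5791)
s(a) = 51
b = -24441 (b = -24492 + 51 = -24441)
(-24014 + b)*(((15358 + A) + 11655) - 4156) = (-24014 - 24441)*(((15358 - 5791) + 11655) - 4156) = -48455*((9567 + 11655) - 4156) = -48455*(21222 - 4156) = -48455*17066 = -826933030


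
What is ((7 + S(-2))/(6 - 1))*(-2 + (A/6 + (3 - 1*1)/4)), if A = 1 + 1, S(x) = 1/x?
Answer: -91/60 ≈ -1.5167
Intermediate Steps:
S(x) = 1/x
A = 2
((7 + S(-2))/(6 - 1))*(-2 + (A/6 + (3 - 1*1)/4)) = ((7 + 1/(-2))/(6 - 1))*(-2 + (2/6 + (3 - 1*1)/4)) = ((7 - ½)/5)*(-2 + (2*(⅙) + (3 - 1)*(¼))) = ((13/2)*(⅕))*(-2 + (⅓ + 2*(¼))) = 13*(-2 + (⅓ + ½))/10 = 13*(-2 + ⅚)/10 = (13/10)*(-7/6) = -91/60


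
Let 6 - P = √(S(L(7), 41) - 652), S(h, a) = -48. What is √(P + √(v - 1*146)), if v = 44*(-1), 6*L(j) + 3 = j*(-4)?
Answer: √(6 + I*√190 - 10*I*√7) ≈ 3.164 - 2.0028*I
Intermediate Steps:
L(j) = -½ - 2*j/3 (L(j) = -½ + (j*(-4))/6 = -½ + (-4*j)/6 = -½ - 2*j/3)
v = -44
P = 6 - 10*I*√7 (P = 6 - √(-48 - 652) = 6 - √(-700) = 6 - 10*I*√7 ≈ 6.0 - 26.458*I)
√(P + √(v - 1*146)) = √((6 - 10*I*√7) + √(-44 - 1*146)) = √((6 - 10*I*√7) + √(-44 - 146)) = √((6 - 10*I*√7) + √(-190)) = √((6 - 10*I*√7) + I*√190) = √(6 + I*√190 - 10*I*√7)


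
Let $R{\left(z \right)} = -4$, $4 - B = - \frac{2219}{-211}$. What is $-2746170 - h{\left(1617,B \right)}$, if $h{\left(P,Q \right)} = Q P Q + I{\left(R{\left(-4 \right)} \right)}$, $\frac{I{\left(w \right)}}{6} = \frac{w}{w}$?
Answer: $- \frac{125319642321}{44521} \approx -2.8148 \cdot 10^{6}$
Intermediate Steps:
$B = - \frac{1375}{211}$ ($B = 4 - - \frac{2219}{-211} = 4 - \left(-2219\right) \left(- \frac{1}{211}\right) = 4 - \frac{2219}{211} = - \frac{1375}{211} \approx -6.5166$)
$I{\left(w \right)} = 6$ ($I{\left(w \right)} = 6 \frac{w}{w} = 6 \cdot 1 = 6$)
$h{\left(P,Q \right)} = 6 + P Q^{2}$ ($h{\left(P,Q \right)} = Q P Q + 6 = P Q Q + 6 = P Q^{2} + 6 = 6 + P Q^{2}$)
$-2746170 - h{\left(1617,B \right)} = -2746170 - \left(6 + 1617 \left(- \frac{1375}{211}\right)^{2}\right) = -2746170 - \left(6 + 1617 \cdot \frac{1890625}{44521}\right) = -2746170 - \left(6 + \frac{3057140625}{44521}\right) = -2746170 - \frac{3057407751}{44521} = - \frac{125319642321}{44521}$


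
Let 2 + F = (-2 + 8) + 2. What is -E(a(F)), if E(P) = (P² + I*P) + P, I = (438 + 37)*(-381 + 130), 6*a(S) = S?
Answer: 119223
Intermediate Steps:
F = 6 (F = -2 + ((-2 + 8) + 2) = -2 + (6 + 2) = -2 + 8 = 6)
a(S) = S/6
I = -119225 (I = 475*(-251) = -119225)
E(P) = P² - 119224*P (E(P) = (P² - 119225*P) + P = P² - 119224*P)
-E(a(F)) = -(⅙)*6*(-119224 + (⅙)*6) = -(-119224 + 1) = -(-119223) = -1*(-119223) = 119223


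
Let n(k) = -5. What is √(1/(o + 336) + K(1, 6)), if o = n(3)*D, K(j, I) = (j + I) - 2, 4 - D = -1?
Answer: 2*√120979/311 ≈ 2.2368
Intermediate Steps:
D = 5 (D = 4 - 1*(-1) = 4 + 1 = 5)
K(j, I) = -2 + I + j (K(j, I) = (I + j) - 2 = -2 + I + j)
o = -25 (o = -5*5 = -25)
√(1/(o + 336) + K(1, 6)) = √(1/(-25 + 336) + (-2 + 6 + 1)) = √(1/311 + 5) = √(1556/311) = 2*√120979/311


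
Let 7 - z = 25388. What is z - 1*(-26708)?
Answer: 1327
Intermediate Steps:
z = -25381 (z = 7 - 1*25388 = 7 - 25388 = -25381)
z - 1*(-26708) = -25381 - 1*(-26708) = -25381 + 26708 = 1327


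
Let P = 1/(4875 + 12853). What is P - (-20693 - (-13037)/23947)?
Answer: 8784618188299/424532416 ≈ 20692.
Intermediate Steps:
P = 1/17728 ≈ 5.6408e-5
P - (-20693 - (-13037)/23947) = 1/17728 - (-20693 - (-13037)/23947) = 1/17728 - (-20693 - 1*(-13037/23947)) = 1/17728 - (-20693 + 13037/23947) = 1/17728 - 1*(-495522234/23947) = 1/17728 + 495522234/23947 = 8784618188299/424532416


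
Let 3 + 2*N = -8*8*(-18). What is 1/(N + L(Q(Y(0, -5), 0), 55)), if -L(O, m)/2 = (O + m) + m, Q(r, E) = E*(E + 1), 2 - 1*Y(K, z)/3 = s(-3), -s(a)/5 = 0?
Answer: 2/709 ≈ 0.0028209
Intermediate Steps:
s(a) = 0 (s(a) = -5*0 = 0)
Y(K, z) = 6 (Y(K, z) = 6 - 3*0 = 6 + 0 = 6)
N = 1149/2 (N = -3/2 + (-8*8*(-18))/2 = -3/2 + (-64*(-18))/2 = -3/2 + (½)*1152 = -3/2 + 576 = 1149/2 ≈ 574.50)
Q(r, E) = E*(1 + E)
L(O, m) = -4*m - 2*O (L(O, m) = -2*((O + m) + m) = -2*(O + 2*m) = -4*m - 2*O)
1/(N + L(Q(Y(0, -5), 0), 55)) = 1/(1149/2 + (-4*55 - 0*(1 + 0))) = 1/(1149/2 + (-220 - 0)) = 1/(1149/2 + (-220 - 2*0)) = 1/(1149/2 + (-220 + 0)) = 1/(1149/2 - 220) = 1/(709/2) = 2/709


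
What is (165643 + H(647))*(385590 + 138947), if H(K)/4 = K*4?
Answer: 92315889315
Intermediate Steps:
H(K) = 16*K (H(K) = 4*(K*4) = 4*(4*K) = 16*K)
(165643 + H(647))*(385590 + 138947) = (165643 + 16*647)*(385590 + 138947) = (165643 + 10352)*524537 = 175995*524537 = 92315889315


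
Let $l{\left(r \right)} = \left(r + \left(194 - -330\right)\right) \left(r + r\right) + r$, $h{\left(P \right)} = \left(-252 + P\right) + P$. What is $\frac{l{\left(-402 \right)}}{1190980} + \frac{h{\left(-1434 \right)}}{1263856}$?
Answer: $- \frac{114458067}{1343952874} \approx -0.085165$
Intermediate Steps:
$h{\left(P \right)} = -252 + 2 P$
$l{\left(r \right)} = r + 2 r \left(524 + r\right)$ ($l{\left(r \right)} = \left(r + \left(194 + 330\right)\right) 2 r + r = \left(r + 524\right) 2 r + r = \left(524 + r\right) 2 r + r = 2 r \left(524 + r\right) + r = r + 2 r \left(524 + r\right)$)
$\frac{l{\left(-402 \right)}}{1190980} + \frac{h{\left(-1434 \right)}}{1263856} = \frac{\left(-402\right) \left(1049 + 2 \left(-402\right)\right)}{1190980} + \frac{-252 + 2 \left(-1434\right)}{1263856} = - 402 \left(1049 - 804\right) \frac{1}{1190980} + \left(-252 - 2868\right) \frac{1}{1263856} = \left(-402\right) 245 \cdot \frac{1}{1190980} - \frac{195}{78991} = \left(-98490\right) \frac{1}{1190980} - \frac{195}{78991} = - \frac{1407}{17014} - \frac{195}{78991} = - \frac{114458067}{1343952874}$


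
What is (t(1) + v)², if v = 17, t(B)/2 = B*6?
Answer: 841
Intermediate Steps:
t(B) = 12*B (t(B) = 2*(B*6) = 2*(6*B) = 12*B)
(t(1) + v)² = (12*1 + 17)² = (12 + 17)² = 29² = 841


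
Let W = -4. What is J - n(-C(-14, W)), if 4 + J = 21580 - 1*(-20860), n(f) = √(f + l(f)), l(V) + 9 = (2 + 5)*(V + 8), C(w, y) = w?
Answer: 42436 - √159 ≈ 42423.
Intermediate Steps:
l(V) = 47 + 7*V (l(V) = -9 + (2 + 5)*(V + 8) = -9 + 7*(8 + V) = -9 + (56 + 7*V) = 47 + 7*V)
n(f) = √(47 + 8*f) (n(f) = √(f + (47 + 7*f)) = √(47 + 8*f))
J = 42436 (J = -4 + (21580 - 1*(-20860)) = -4 + (21580 + 20860) = -4 + 42440 = 42436)
J - n(-C(-14, W)) = 42436 - √(47 + 8*(-1*(-14))) = 42436 - √(47 + 8*14) = 42436 - √(47 + 112) = 42436 - √159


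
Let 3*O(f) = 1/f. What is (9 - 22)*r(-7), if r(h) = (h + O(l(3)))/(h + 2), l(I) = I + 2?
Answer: -1352/75 ≈ -18.027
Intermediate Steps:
l(I) = 2 + I
O(f) = 1/(3*f)
r(h) = (1/15 + h)/(2 + h) (r(h) = (h + 1/(3*(2 + 3)))/(h + 2) = (h + (⅓)/5)/(2 + h) = (h + (⅓)*(⅕))/(2 + h) = (h + 1/15)/(2 + h) = (1/15 + h)/(2 + h))
(9 - 22)*r(-7) = (9 - 22)*((1/15 - 7)/(2 - 7)) = -13*(-104)/((-5)*15) = -(-13)*(-104)/(5*15) = -13*104/75 = -1352/75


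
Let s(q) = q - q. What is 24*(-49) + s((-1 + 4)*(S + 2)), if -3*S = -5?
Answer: -1176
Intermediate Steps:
S = 5/3 (S = -⅓*(-5) = 5/3 ≈ 1.6667)
s(q) = 0
24*(-49) + s((-1 + 4)*(S + 2)) = 24*(-49) + 0 = -1176 + 0 = -1176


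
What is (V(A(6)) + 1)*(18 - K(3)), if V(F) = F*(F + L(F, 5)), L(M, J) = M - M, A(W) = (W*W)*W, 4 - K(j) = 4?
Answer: 839826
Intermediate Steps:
K(j) = 0 (K(j) = 4 - 1*4 = 4 - 4 = 0)
A(W) = W**3 (A(W) = W**2*W = W**3)
L(M, J) = 0
V(F) = F**2 (V(F) = F*(F + 0) = F*F = F**2)
(V(A(6)) + 1)*(18 - K(3)) = ((6**3)**2 + 1)*(18 - 1*0) = (216**2 + 1)*(18 + 0) = (46656 + 1)*18 = 46657*18 = 839826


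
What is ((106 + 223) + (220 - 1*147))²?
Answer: 161604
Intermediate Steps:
((106 + 223) + (220 - 1*147))² = (329 + (220 - 147))² = (329 + 73)² = 402² = 161604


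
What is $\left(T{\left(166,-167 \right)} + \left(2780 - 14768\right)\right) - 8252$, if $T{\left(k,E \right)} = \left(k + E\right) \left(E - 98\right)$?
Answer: $-19975$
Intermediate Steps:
$T{\left(k,E \right)} = \left(-98 + E\right) \left(E + k\right)$ ($T{\left(k,E \right)} = \left(E + k\right) \left(-98 + E\right) = \left(-98 + E\right) \left(E + k\right)$)
$\left(T{\left(166,-167 \right)} + \left(2780 - 14768\right)\right) - 8252 = \left(\left(\left(-167\right)^{2} - -16366 - 16268 - 27722\right) + \left(2780 - 14768\right)\right) - 8252 = \left(\left(27889 + 16366 - 16268 - 27722\right) - 11988\right) - 8252 = \left(265 - 11988\right) - 8252 = -11723 - 8252 = -19975$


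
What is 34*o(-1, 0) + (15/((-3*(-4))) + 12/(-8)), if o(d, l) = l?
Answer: -¼ ≈ -0.25000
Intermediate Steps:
34*o(-1, 0) + (15/((-3*(-4))) + 12/(-8)) = 34*0 + (15/((-3*(-4))) + 12/(-8)) = 0 + (15/12 + 12*(-⅛)) = 0 + (15*(1/12) - 3/2) = 0 + (5/4 - 3/2) = 0 - ¼ = -¼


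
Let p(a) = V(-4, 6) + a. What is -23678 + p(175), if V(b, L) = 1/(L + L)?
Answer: -282035/12 ≈ -23503.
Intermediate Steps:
V(b, L) = 1/(2*L)
p(a) = 1/12 + a (p(a) = (½)/6 + a = (½)*(⅙) + a = 1/12 + a)
-23678 + p(175) = -23678 + (1/12 + 175) = -23678 + 2101/12 = -282035/12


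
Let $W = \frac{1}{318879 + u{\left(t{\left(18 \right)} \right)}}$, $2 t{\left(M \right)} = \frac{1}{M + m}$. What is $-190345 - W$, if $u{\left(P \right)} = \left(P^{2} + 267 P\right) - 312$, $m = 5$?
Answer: $- \frac{128311574971091}{674100055} \approx -1.9035 \cdot 10^{5}$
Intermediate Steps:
$t{\left(M \right)} = \frac{1}{2 \left(5 + M\right)}$ ($t{\left(M \right)} = \frac{1}{2 \left(M + 5\right)} = \frac{1}{2 \left(5 + M\right)}$)
$u{\left(P \right)} = -312 + P^{2} + 267 P$
$W = \frac{2116}{674100055}$ ($W = \frac{1}{318879 + \left(-312 + \left(\frac{1}{2 \left(5 + 18\right)}\right)^{2} + 267 \frac{1}{2 \left(5 + 18\right)}\right)} = \frac{1}{318879 + \left(-312 + \left(\frac{1}{2 \cdot 23}\right)^{2} + 267 \frac{1}{2 \cdot 23}\right)} = \frac{1}{318879 + \left(-312 + \left(\frac{1}{2} \cdot \frac{1}{23}\right)^{2} + 267 \cdot \frac{1}{2} \cdot \frac{1}{23}\right)} = \frac{1}{318879 + \left(-312 + \left(\frac{1}{46}\right)^{2} + 267 \cdot \frac{1}{46}\right)} = \frac{1}{318879 + \left(-312 + \frac{1}{2116} + \frac{267}{46}\right)} = \frac{1}{318879 - \frac{647909}{2116}} = \frac{1}{\frac{674100055}{2116}} = \frac{2116}{674100055} \approx 3.139 \cdot 10^{-6}$)
$-190345 - W = -190345 - \frac{2116}{674100055} = - \frac{128311574971091}{674100055}$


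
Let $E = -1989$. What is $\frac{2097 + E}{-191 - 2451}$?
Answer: $- \frac{54}{1321} \approx -0.040878$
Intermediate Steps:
$\frac{2097 + E}{-191 - 2451} = \frac{2097 - 1989}{-191 - 2451} = \frac{108}{-2642} = 108 \left(- \frac{1}{2642}\right) = - \frac{54}{1321}$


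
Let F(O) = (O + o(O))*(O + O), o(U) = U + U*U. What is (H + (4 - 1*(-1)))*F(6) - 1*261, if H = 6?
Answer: 6075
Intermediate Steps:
o(U) = U + U**2
F(O) = 2*O*(O + O*(1 + O)) (F(O) = (O + O*(1 + O))*(O + O) = (O + O*(1 + O))*(2*O) = 2*O*(O + O*(1 + O)))
(H + (4 - 1*(-1)))*F(6) - 1*261 = (6 + (4 - 1*(-1)))*(2*6**2*(2 + 6)) - 1*261 = (6 + (4 + 1))*(2*36*8) - 261 = (6 + 5)*576 - 261 = 11*576 - 261 = 6336 - 261 = 6075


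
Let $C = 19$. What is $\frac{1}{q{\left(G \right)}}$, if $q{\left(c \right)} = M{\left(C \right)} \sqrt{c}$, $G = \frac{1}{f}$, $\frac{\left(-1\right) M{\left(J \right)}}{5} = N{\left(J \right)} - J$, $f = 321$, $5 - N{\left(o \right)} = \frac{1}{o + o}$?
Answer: $\frac{38 \sqrt{321}}{2665} \approx 0.25547$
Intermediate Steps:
$N{\left(o \right)} = 5 - \frac{1}{2 o}$ ($N{\left(o \right)} = 5 - \frac{1}{o + o} = 5 - \frac{1}{2 o}$)
$M{\left(J \right)} = -25 + 5 J + \frac{5}{2 J}$ ($M{\left(J \right)} = - 5 \left(\left(5 - \frac{1}{2 J}\right) - J\right) = - 5 \left(5 - J - \frac{1}{2 J}\right) = -25 + 5 J + \frac{5}{2 J}$)
$G = \frac{1}{321} \approx 0.0031153$
$q{\left(c \right)} = \frac{2665 \sqrt{c}}{38}$ ($q{\left(c \right)} = \left(-25 + 5 \cdot 19 + \frac{5}{2 \cdot 19}\right) \sqrt{c} = \left(-25 + 95 + \frac{5}{2} \cdot \frac{1}{19}\right) \sqrt{c} = \left(-25 + 95 + \frac{5}{38}\right) \sqrt{c} = \frac{2665 \sqrt{c}}{38}$)
$\frac{1}{q{\left(G \right)}} = \frac{1}{\frac{2665}{38} \sqrt{\frac{1}{321}}} = \frac{1}{\frac{2665}{38} \frac{\sqrt{321}}{321}} = \frac{1}{\frac{2665}{12198} \sqrt{321}} = \frac{38 \sqrt{321}}{2665}$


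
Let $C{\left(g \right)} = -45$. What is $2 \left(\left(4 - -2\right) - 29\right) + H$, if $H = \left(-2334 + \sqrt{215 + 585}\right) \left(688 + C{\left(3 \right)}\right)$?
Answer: $-1500808 + 12860 \sqrt{2} \approx -1.4826 \cdot 10^{6}$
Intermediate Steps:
$H = -1500762 + 12860 \sqrt{2}$ ($H = \left(-2334 + \sqrt{215 + 585}\right) \left(688 - 45\right) = \left(-2334 + \sqrt{800}\right) 643 = \left(-2334 + 20 \sqrt{2}\right) 643 = -1500762 + 12860 \sqrt{2} \approx -1.4826 \cdot 10^{6}$)
$2 \left(\left(4 - -2\right) - 29\right) + H = 2 \left(\left(4 - -2\right) - 29\right) - \left(1500762 - 12860 \sqrt{2}\right) = 2 \left(\left(4 + 2\right) - 29\right) - \left(1500762 - 12860 \sqrt{2}\right) = 2 \left(6 - 29\right) - \left(1500762 - 12860 \sqrt{2}\right) = 2 \left(-23\right) - \left(1500762 - 12860 \sqrt{2}\right) = -46 - \left(1500762 - 12860 \sqrt{2}\right) = -1500808 + 12860 \sqrt{2}$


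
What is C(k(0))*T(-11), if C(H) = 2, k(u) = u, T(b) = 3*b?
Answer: -66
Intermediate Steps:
C(k(0))*T(-11) = 2*(3*(-11)) = 2*(-33) = -66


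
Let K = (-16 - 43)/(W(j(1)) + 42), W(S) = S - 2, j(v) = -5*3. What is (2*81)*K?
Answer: -9558/25 ≈ -382.32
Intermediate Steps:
j(v) = -15
W(S) = -2 + S
K = -59/25 (K = (-16 - 43)/((-2 - 15) + 42) = -59/(-17 + 42) = -59/25 ≈ -2.3600)
(2*81)*K = (2*81)*(-59/25) = 162*(-59/25) = -9558/25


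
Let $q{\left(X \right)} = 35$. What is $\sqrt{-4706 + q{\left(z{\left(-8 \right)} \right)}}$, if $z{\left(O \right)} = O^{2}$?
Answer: $3 i \sqrt{519} \approx 68.345 i$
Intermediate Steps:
$\sqrt{-4706 + q{\left(z{\left(-8 \right)} \right)}} = \sqrt{-4706 + 35} = \sqrt{-4671} = 3 i \sqrt{519}$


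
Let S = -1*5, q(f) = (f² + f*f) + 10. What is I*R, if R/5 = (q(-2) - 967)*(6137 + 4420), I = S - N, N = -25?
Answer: -1001859300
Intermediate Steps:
q(f) = 10 + 2*f² (q(f) = (f² + f²) + 10 = 2*f² + 10 = 10 + 2*f²)
S = -5
I = 20 (I = -5 - 1*(-25) = -5 + 25 = 20)
R = -50092965 (R = 5*(((10 + 2*(-2)²) - 967)*(6137 + 4420)) = 5*(((10 + 2*4) - 967)*10557) = 5*(((10 + 8) - 967)*10557) = 5*((18 - 967)*10557) = 5*(-949*10557) = 5*(-10018593) = -50092965)
I*R = 20*(-50092965) = -1001859300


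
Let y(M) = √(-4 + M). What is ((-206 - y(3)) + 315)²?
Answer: (109 - I)² ≈ 11880.0 - 218.0*I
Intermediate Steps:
((-206 - y(3)) + 315)² = ((-206 - √(-4 + 3)) + 315)² = ((-206 - √(-1)) + 315)² = ((-206 - I) + 315)² = (109 - I)²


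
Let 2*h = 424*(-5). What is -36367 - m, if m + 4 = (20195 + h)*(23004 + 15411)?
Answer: -735107388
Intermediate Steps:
h = -1060 (h = (424*(-5))/2 = (½)*(-2120) = -1060)
m = 735071021 (m = -4 + (20195 - 1060)*(23004 + 15411) = -4 + 19135*38415 = -4 + 735071025 = 735071021)
-36367 - m = -36367 - 1*735071021 = -36367 - 735071021 = -735107388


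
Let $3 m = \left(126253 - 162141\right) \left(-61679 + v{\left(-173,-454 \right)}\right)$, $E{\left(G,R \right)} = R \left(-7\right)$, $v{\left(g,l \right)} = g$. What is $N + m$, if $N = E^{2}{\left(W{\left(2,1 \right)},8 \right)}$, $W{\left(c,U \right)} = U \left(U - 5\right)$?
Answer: $\frac{2219753984}{3} \approx 7.3992 \cdot 10^{8}$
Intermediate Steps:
$W{\left(c,U \right)} = U \left(-5 + U\right)$
$E{\left(G,R \right)} = - 7 R$
$N = 3136$ ($N = \left(\left(-7\right) 8\right)^{2} = \left(-56\right)^{2} = 3136$)
$m = \frac{2219744576}{3}$ ($m = \frac{\left(126253 - 162141\right) \left(-61679 - 173\right)}{3} = \frac{\left(-35888\right) \left(-61852\right)}{3} = \frac{1}{3} \cdot 2219744576 = \frac{2219744576}{3} \approx 7.3991 \cdot 10^{8}$)
$N + m = 3136 + \frac{2219744576}{3} = \frac{2219753984}{3}$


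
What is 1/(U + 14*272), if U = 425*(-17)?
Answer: -1/3417 ≈ -0.00029265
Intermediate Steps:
U = -7225
1/(U + 14*272) = 1/(-7225 + 14*272) = 1/(-7225 + 3808) = 1/(-3417) = -1/3417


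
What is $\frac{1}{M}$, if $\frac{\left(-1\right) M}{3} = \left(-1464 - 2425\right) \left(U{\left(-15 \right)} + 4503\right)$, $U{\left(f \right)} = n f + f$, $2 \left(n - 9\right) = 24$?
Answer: $\frac{1}{48686391} \approx 2.054 \cdot 10^{-8}$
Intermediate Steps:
$n = 21$ ($n = 9 + \frac{1}{2} \cdot 24 = 9 + 12 = 21$)
$U{\left(f \right)} = 22 f$ ($U{\left(f \right)} = 21 f + f = 22 f$)
$M = 48686391$ ($M = - 3 \left(-1464 - 2425\right) \left(22 \left(-15\right) + 4503\right) = - 3 \left(- 3889 \left(-330 + 4503\right)\right) = - 3 \left(\left(-3889\right) 4173\right) = \left(-3\right) \left(-16228797\right) = 48686391$)
$\frac{1}{M} = \frac{1}{48686391}$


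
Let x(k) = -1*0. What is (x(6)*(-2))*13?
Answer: 0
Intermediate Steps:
x(k) = 0
(x(6)*(-2))*13 = (0*(-2))*13 = 0*13 = 0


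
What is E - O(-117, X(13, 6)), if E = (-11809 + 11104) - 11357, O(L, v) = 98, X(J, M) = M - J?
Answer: -12160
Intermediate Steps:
E = -12062 (E = -705 - 11357 = -12062)
E - O(-117, X(13, 6)) = -12062 - 1*98 = -12062 - 98 = -12160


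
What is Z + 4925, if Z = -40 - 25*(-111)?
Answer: 7660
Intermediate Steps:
Z = 2735 (Z = -40 + 2775 = 2735)
Z + 4925 = 2735 + 4925 = 7660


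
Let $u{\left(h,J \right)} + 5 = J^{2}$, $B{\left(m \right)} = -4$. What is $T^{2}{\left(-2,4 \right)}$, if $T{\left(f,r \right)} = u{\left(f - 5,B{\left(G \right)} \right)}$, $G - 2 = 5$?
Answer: $121$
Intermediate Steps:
$G = 7$ ($G = 2 + 5 = 7$)
$u{\left(h,J \right)} = -5 + J^{2}$
$T{\left(f,r \right)} = 11$ ($T{\left(f,r \right)} = -5 + \left(-4\right)^{2} = -5 + 16 = 11$)
$T^{2}{\left(-2,4 \right)} = 11^{2} = 121$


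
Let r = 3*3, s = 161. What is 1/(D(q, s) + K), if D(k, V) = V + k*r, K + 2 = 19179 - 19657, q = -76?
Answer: -1/1003 ≈ -0.00099701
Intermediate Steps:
K = -480 (K = -2 + (19179 - 19657) = -2 - 478 = -480)
r = 9
D(k, V) = V + 9*k (D(k, V) = V + k*9 = V + 9*k)
1/(D(q, s) + K) = 1/((161 + 9*(-76)) - 480) = 1/((161 - 684) - 480) = 1/(-523 - 480) = 1/(-1003) = -1/1003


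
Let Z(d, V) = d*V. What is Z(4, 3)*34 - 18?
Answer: 390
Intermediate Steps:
Z(d, V) = V*d
Z(4, 3)*34 - 18 = (3*4)*34 - 18 = 12*34 - 18 = 408 - 18 = 390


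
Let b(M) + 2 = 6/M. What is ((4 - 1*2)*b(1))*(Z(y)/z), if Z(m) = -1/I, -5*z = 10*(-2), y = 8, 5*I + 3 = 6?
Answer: -10/3 ≈ -3.3333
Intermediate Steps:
I = 3/5 (I = -3/5 + (1/5)*6 = -3/5 + 6/5 = 3/5 ≈ 0.60000)
z = 4 (z = -2*(-2) = -1/5*(-20) = 4)
b(M) = -2 + 6/M
Z(m) = -5/3 (Z(m) = -1/3/5 = -1*5/3 = -5/3)
((4 - 1*2)*b(1))*(Z(y)/z) = ((4 - 1*2)*(-2 + 6/1))*(-5/3/4) = ((4 - 2)*(-2 + 6*1))*(-5/3*1/4) = (2*(-2 + 6))*(-5/12) = (2*4)*(-5/12) = 8*(-5/12) = -10/3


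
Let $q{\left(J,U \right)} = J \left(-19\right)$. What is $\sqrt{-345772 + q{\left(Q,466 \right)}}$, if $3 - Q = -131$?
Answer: $3 i \sqrt{38702} \approx 590.18 i$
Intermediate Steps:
$Q = 134$ ($Q = 3 - -131 = 3 + 131 = 134$)
$q{\left(J,U \right)} = - 19 J$
$\sqrt{-345772 + q{\left(Q,466 \right)}} = \sqrt{-345772 - 2546} = \sqrt{-348318} = 3 i \sqrt{38702}$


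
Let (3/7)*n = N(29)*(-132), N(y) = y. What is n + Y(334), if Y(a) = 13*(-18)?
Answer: -9166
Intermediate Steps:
Y(a) = -234
n = -8932 (n = 7*(29*(-132))/3 = (7/3)*(-3828) = -8932)
n + Y(334) = -8932 - 234 = -9166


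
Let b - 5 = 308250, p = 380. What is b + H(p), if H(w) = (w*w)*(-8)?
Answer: -846945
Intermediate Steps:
b = 308255 (b = 5 + 308250 = 308255)
H(w) = -8*w**2 (H(w) = w**2*(-8) = -8*w**2)
b + H(p) = 308255 - 8*380**2 = 308255 - 8*144400 = 308255 - 1155200 = -846945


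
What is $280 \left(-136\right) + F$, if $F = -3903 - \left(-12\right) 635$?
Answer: $-34363$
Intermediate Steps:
$F = 3717$ ($F = -3903 - -7620 = -3903 + 7620 = 3717$)
$280 \left(-136\right) + F = 280 \left(-136\right) + 3717 = -38080 + 3717 = -34363$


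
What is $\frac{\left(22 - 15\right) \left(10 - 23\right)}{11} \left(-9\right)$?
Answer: $\frac{819}{11} \approx 74.455$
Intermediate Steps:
$\frac{\left(22 - 15\right) \left(10 - 23\right)}{11} \left(-9\right) = 7 \left(-13\right) \frac{1}{11} \left(-9\right) = \left(-91\right) \frac{1}{11} \left(-9\right) = \left(- \frac{91}{11}\right) \left(-9\right) = \frac{819}{11}$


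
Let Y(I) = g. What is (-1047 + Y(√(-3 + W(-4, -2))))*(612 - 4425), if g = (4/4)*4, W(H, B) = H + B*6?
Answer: 3976959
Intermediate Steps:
W(H, B) = H + 6*B
g = 4 (g = (4*(¼))*4 = 1*4 = 4)
Y(I) = 4
(-1047 + Y(√(-3 + W(-4, -2))))*(612 - 4425) = (-1047 + 4)*(612 - 4425) = -1043*(-3813) = 3976959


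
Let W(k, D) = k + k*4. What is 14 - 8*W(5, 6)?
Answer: -186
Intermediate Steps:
W(k, D) = 5*k (W(k, D) = k + 4*k = 5*k)
14 - 8*W(5, 6) = 14 - 40*5 = 14 - 8*25 = 14 - 200 = -186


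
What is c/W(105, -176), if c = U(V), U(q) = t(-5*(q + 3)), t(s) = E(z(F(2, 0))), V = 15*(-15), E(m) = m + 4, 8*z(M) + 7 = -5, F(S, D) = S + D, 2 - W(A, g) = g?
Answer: 5/356 ≈ 0.014045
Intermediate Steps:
W(A, g) = 2 - g
F(S, D) = D + S
z(M) = -3/2 (z(M) = -7/8 + (⅛)*(-5) = -7/8 - 5/8 = -3/2)
E(m) = 4 + m
V = -225
t(s) = 5/2 (t(s) = 4 - 3/2 = 5/2)
U(q) = 5/2
c = 5/2 ≈ 2.5000
c/W(105, -176) = 5/(2*(2 - 1*(-176))) = 5/(2*(2 + 176)) = (5/2)/178 = (5/2)*(1/178) = 5/356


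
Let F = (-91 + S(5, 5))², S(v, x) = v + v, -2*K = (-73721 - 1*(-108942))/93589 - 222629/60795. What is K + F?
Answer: 37339752678448/5689743255 ≈ 6562.6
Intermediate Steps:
K = 9347182393/5689743255 (K = -((-73721 - 1*(-108942))/93589 - 222629/60795)/2 = -((-73721 + 108942)*(1/93589) - 222629*1/60795)/2 = -(35221*(1/93589) - 222629/60795)/2 = -(35221/93589 - 222629/60795)/2 = -½*(-18694364786/5689743255) = 9347182393/5689743255 ≈ 1.6428)
S(v, x) = 2*v
F = 6561 (F = (-91 + 2*5)² = (-91 + 10)² = (-81)² = 6561)
K + F = 9347182393/5689743255 + 6561 = 37339752678448/5689743255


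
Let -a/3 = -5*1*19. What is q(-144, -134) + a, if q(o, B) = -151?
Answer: 134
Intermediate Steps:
a = 285 (a = -3*(-5*1)*19 = -(-15)*19 = -3*(-95) = 285)
q(-144, -134) + a = -151 + 285 = 134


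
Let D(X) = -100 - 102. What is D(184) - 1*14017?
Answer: -14219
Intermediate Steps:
D(X) = -202
D(184) - 1*14017 = -202 - 1*14017 = -202 - 14017 = -14219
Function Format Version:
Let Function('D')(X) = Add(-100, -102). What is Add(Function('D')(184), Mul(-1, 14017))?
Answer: -14219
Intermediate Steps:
Function('D')(X) = -202
Add(Function('D')(184), Mul(-1, 14017)) = Add(-202, Mul(-1, 14017)) = Add(-202, -14017) = -14219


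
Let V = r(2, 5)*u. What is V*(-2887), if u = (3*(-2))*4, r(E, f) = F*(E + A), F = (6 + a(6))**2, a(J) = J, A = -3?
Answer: -9977472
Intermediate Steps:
F = 144 (F = (6 + 6)**2 = 12**2 = 144)
r(E, f) = -432 + 144*E (r(E, f) = 144*(E - 3) = 144*(-3 + E) = -432 + 144*E)
u = -24 (u = -6*4 = -24)
V = 3456 (V = (-432 + 144*2)*(-24) = (-432 + 288)*(-24) = -144*(-24) = 3456)
V*(-2887) = 3456*(-2887) = -9977472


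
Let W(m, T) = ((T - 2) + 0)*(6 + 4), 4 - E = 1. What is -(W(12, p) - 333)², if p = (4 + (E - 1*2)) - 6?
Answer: -131769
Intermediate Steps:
E = 3 (E = 4 - 1*1 = 4 - 1 = 3)
p = -1 (p = (4 + (3 - 1*2)) - 6 = (4 + (3 - 2)) - 6 = (4 + 1) - 6 = 5 - 6 = -1)
W(m, T) = -20 + 10*T (W(m, T) = ((-2 + T) + 0)*10 = (-2 + T)*10 = -20 + 10*T)
-(W(12, p) - 333)² = -((-20 + 10*(-1)) - 333)² = -((-20 - 10) - 333)² = -(-30 - 333)² = -1*(-363)² = -1*131769 = -131769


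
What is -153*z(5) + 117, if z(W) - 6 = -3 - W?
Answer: 423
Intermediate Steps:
z(W) = 3 - W (z(W) = 6 + (-3 - W) = 3 - W)
-153*z(5) + 117 = -153*(3 - 1*5) + 117 = -153*(3 - 5) + 117 = -153*(-2) + 117 = 306 + 117 = 423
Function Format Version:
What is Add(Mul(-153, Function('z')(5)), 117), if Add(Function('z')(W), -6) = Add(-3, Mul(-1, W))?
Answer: 423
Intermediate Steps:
Function('z')(W) = Add(3, Mul(-1, W)) (Function('z')(W) = Add(6, Add(-3, Mul(-1, W))) = Add(3, Mul(-1, W)))
Add(Mul(-153, Function('z')(5)), 117) = Add(Mul(-153, Add(3, Mul(-1, 5))), 117) = Add(Mul(-153, Add(3, -5)), 117) = Add(Mul(-153, -2), 117) = Add(306, 117) = 423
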